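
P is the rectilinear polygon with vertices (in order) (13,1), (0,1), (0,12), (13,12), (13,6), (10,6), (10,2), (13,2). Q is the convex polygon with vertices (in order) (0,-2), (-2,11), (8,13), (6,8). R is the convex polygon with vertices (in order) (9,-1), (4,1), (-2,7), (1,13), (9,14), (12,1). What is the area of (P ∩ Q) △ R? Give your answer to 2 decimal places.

95.96

|P ∩ Q| = 53.6.
|(P ∩ Q) ∩ R| = 47.0681.
|(P ∩ Q) △ R| = 53.6 + 136.5 − 94.1361 = 95.96.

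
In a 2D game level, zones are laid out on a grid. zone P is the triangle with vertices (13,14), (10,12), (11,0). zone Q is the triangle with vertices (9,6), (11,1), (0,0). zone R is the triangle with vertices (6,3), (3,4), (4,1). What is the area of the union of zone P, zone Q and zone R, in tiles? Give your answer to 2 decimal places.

48.94

By inclusion–exclusion:
Individual areas: |zone P| = 19, |zone Q| = 28.5, |zone R| = 4.
|zone P∩zone Q| = 0.0113.
|zone P∩zone R| = 0.
|zone Q∩zone R| = 2.5455.
|zone P∩zone Q∩zone R| = 0.
|zone P ∪ zone Q ∪ zone R| = 51.5 − 2.5567 + 0 = 48.94.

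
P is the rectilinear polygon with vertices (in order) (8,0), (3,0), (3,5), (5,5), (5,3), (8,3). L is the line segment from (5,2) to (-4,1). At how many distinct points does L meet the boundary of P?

1

The segment meets the boundary at (3,1.778).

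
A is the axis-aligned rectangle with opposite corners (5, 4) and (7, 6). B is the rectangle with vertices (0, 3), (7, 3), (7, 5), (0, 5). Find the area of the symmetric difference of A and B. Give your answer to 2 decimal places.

|A∩B|: x∈[5,7], y∈[4,5] → 2·1 = 2.
|A △ B| = |A| + |B| − 2·|A∩B| = 4 + 14 − 4 = 14.00.

14.00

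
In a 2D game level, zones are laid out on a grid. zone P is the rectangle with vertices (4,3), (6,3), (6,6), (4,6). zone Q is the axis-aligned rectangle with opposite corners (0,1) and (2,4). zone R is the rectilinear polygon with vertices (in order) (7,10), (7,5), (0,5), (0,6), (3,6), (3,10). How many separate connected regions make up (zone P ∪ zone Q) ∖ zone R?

2

(zone P ∪ zone Q) ∖ zone R splits into 2 disjoint pieces (area 4, area 6).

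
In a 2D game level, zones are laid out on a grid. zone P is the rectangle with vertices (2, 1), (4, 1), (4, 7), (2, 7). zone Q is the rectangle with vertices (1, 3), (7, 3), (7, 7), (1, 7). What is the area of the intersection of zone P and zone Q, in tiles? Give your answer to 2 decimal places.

8.00

|zone P∩zone Q|: x∈[2,4], y∈[3,7] → 2·4 = 8.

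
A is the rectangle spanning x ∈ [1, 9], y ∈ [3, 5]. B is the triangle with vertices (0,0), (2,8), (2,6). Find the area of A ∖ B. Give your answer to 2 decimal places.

15.46

|A| = 16, |A∩B| = 0.5417.
|A ∖ B| = |A| − |A∩B| = 16 − 0.5417 = 15.46.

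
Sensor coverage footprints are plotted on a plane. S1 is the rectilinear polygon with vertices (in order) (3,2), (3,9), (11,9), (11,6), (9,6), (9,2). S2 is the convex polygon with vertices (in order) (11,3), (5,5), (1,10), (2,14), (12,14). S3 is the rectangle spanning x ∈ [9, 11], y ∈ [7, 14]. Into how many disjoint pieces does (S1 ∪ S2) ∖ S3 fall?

1

(S1 ∪ S2) ∖ S3 is a single connected region.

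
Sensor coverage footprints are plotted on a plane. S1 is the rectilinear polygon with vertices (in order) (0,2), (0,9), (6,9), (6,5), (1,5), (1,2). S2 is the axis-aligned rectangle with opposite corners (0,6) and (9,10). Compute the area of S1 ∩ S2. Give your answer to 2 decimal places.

The intersection is the polygon with vertices (0,9), (6,9), (6,6), (0,6).
By the shoelace formula its area is 18.00.

18.00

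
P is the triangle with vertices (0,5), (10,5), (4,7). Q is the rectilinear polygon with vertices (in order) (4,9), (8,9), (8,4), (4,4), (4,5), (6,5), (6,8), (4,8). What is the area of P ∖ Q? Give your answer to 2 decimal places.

8.00

|P| = 10, |P∩Q| = 2.
|P ∖ Q| = |P| − |P∩Q| = 10 − 2 = 8.00.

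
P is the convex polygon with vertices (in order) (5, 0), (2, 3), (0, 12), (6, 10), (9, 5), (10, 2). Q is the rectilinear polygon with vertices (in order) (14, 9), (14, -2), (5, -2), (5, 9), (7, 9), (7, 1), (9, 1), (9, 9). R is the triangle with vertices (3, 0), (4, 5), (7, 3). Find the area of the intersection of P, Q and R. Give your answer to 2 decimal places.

2.83

The intersection is the polygon with vertices (5,4.333), (7,3), (5,1.5).
By the shoelace formula its area is 2.83.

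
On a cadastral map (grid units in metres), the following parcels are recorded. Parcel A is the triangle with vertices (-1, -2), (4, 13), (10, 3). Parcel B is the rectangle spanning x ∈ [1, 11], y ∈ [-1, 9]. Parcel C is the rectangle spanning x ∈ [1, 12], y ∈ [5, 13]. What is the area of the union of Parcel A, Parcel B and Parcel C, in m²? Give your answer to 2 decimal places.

153.10

By inclusion–exclusion:
Individual areas: |Parcel A| = 70, |Parcel B| = 100, |Parcel C| = 88.
|Parcel A∩Parcel B| = 57.4333.
|Parcel A∩Parcel C| = 29.8667.
|Parcel B∩Parcel C|: x∈[1,11], y∈[5,9] → 10·4 = 40.
|Parcel A∩Parcel B∩Parcel C| = 22.4.
|Parcel A ∪ Parcel B ∪ Parcel C| = 258 − 127.3 + 22.4 = 153.10.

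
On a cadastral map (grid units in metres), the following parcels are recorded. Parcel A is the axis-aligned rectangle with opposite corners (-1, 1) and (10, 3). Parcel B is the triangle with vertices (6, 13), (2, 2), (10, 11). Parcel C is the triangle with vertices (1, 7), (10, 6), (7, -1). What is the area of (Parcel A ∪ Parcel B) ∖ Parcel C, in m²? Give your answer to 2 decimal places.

36.26

|Parcel A ∪ Parcel B| = 47.7374.
|(Parcel A ∪ Parcel B) ∩ Parcel C| = 11.4742.
|(Parcel A ∪ Parcel B) ∖ Parcel C| = 47.7374 − 11.4742 = 36.26.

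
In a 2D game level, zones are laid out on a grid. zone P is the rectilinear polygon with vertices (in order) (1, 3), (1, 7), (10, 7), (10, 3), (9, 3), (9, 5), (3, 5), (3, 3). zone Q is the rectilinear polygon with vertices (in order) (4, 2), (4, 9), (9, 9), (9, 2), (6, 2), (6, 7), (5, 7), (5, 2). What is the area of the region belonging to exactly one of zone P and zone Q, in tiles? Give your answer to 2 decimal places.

38.00

|zone P| = 24, |zone Q| = 30, |zone P∩zone Q| = 8.
|zone P △ zone Q| = |zone P| + |zone Q| − 2·|zone P∩zone Q| = 24 + 30 − 16 = 38.00.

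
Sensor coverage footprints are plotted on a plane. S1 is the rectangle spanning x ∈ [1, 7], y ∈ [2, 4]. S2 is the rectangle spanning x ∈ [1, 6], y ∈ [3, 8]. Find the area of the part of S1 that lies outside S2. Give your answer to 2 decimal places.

|S1∩S2|: x∈[1,6], y∈[3,4] → 5·1 = 5.
|S1| = 12.
|S1 ∖ S2| = |S1| − |S1∩S2| = 12 − 5 = 7.00.

7.00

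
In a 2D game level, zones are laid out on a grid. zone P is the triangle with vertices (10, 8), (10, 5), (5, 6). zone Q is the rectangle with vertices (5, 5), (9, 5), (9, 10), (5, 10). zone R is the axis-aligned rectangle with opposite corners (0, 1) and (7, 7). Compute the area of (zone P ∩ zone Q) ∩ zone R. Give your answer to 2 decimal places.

The region (zone P ∩ zone Q) ∩ zone R is the polygon with vertices (7,6.8), (7,5.6), (5,6).
By the shoelace formula its area is 1.20.

1.20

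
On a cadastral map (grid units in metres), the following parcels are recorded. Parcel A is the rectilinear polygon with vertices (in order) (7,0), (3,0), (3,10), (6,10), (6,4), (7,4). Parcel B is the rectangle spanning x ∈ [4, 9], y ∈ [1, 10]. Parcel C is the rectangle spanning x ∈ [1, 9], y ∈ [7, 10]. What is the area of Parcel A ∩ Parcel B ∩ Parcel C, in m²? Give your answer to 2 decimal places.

The intersection is the polygon with vertices (6,7), (4,7), (4,10), (6,10).
By the shoelace formula its area is 6.00.

6.00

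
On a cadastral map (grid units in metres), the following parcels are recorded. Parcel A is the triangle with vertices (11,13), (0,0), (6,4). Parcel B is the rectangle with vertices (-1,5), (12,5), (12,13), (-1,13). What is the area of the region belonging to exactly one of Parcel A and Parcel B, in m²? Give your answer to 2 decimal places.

|Parcel A| = 17, |Parcel B| = 104, |Parcel A∩Parcel B| = 9.2991.
|Parcel A △ Parcel B| = |Parcel A| + |Parcel B| − 2·|Parcel A∩Parcel B| = 17 + 104 − 18.5983 = 102.40.

102.40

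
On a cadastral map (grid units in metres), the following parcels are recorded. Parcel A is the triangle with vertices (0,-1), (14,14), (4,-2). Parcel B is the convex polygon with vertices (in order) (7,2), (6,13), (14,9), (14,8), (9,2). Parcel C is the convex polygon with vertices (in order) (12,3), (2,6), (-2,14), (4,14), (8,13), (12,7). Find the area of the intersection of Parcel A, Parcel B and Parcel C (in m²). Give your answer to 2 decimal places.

9.42

The intersection is the polygon with vertices (7.895,4.232), (6.766,4.57), (6.627,6.101), (10.111,9.833), (10.774,8.839).
By the shoelace formula its area is 9.42.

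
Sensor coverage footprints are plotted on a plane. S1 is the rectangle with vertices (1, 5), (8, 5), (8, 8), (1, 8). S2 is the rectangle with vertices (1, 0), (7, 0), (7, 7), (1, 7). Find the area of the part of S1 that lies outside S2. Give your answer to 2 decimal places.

9.00

|S1∩S2|: x∈[1,7], y∈[5,7] → 6·2 = 12.
|S1| = 21.
|S1 ∖ S2| = |S1| − |S1∩S2| = 21 − 12 = 9.00.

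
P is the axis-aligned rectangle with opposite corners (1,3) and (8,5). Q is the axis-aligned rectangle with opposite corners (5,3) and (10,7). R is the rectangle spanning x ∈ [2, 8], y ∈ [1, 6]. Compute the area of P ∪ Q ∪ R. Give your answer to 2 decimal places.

43.00

By inclusion–exclusion:
Individual areas: |P| = 14, |Q| = 20, |R| = 30.
|P∩Q|: x∈[5,8], y∈[3,5] → 3·2 = 6.
|P∩R|: x∈[2,8], y∈[3,5] → 6·2 = 12.
|Q∩R|: x∈[5,8], y∈[3,6] → 3·3 = 9.
|P∩Q∩R| = 6.
|P ∪ Q ∪ R| = 64 − 27 + 6 = 43.00.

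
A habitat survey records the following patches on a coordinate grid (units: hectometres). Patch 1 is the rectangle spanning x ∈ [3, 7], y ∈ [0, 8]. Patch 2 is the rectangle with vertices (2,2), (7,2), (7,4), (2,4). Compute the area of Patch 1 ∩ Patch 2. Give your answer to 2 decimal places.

|Patch 1∩Patch 2|: x∈[3,7], y∈[2,4] → 4·2 = 8.

8.00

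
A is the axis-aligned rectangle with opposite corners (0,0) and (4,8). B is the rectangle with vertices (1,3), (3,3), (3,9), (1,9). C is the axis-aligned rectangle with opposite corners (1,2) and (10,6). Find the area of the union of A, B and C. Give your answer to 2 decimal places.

By inclusion–exclusion:
Individual areas: |A| = 32, |B| = 12, |C| = 36.
|A∩B|: x∈[1,3], y∈[3,8] → 2·5 = 10.
|A∩C|: x∈[1,4], y∈[2,6] → 3·4 = 12.
|B∩C|: x∈[1,3], y∈[3,6] → 2·3 = 6.
|A∩B∩C| = 6.
|A ∪ B ∪ C| = 80 − 28 + 6 = 58.00.

58.00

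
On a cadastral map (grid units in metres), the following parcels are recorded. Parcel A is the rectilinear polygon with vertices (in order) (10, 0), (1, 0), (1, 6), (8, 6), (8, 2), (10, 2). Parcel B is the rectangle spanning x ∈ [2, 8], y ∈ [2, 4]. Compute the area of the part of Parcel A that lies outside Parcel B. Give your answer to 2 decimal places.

34.00

|Parcel A| = 46, |Parcel A∩Parcel B| = 12.
|Parcel A ∖ Parcel B| = |Parcel A| − |Parcel A∩Parcel B| = 46 − 12 = 34.00.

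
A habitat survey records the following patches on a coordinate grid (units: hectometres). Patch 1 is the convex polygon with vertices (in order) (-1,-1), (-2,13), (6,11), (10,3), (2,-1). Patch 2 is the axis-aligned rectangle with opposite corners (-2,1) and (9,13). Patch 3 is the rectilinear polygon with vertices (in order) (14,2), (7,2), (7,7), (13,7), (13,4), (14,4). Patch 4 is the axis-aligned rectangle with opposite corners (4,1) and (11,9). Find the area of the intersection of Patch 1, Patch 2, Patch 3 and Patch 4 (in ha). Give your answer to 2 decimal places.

8.75

The intersection is the polygon with vertices (9,2.5), (8,2), (7,2), (7,7), (8,7), (9,5).
By the shoelace formula its area is 8.75.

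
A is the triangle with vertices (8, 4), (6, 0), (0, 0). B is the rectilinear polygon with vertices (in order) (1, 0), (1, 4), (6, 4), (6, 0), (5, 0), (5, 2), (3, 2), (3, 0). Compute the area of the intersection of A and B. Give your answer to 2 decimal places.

5.00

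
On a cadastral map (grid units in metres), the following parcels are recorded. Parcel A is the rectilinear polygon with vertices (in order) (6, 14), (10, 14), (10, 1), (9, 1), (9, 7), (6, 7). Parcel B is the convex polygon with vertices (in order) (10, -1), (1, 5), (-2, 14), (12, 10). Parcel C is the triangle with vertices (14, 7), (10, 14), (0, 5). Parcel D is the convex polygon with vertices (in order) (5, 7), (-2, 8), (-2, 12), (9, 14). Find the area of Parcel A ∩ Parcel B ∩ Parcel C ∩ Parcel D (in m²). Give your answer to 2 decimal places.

The intersection is the polygon with vertices (6,10.4), (7.108,11.398), (7.456,11.298), (6,8.75).
By the shoelace formula its area is 1.43.

1.43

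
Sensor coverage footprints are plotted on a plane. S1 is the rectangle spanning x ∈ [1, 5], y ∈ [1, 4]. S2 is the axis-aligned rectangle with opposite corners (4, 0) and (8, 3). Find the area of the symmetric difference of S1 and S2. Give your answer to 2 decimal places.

|S1∩S2|: x∈[4,5], y∈[1,3] → 1·2 = 2.
|S1 △ S2| = |S1| + |S2| − 2·|S1∩S2| = 12 + 12 − 4 = 20.00.

20.00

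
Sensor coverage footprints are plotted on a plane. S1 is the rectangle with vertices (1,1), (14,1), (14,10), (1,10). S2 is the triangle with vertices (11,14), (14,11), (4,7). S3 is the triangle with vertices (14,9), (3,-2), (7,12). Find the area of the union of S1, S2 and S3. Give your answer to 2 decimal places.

136.44

By inclusion–exclusion:
Individual areas: |S1| = 117, |S2| = 21, |S3| = 55.
|S1∩S2| = 6.75.
|S1∩S3| = 46.5476.
|S2∩S3| = 8.8428.
|S1∩S2∩S3| = 5.579.
|S1 ∪ S2 ∪ S3| = 193 − 62.1404 + 5.579 = 136.44.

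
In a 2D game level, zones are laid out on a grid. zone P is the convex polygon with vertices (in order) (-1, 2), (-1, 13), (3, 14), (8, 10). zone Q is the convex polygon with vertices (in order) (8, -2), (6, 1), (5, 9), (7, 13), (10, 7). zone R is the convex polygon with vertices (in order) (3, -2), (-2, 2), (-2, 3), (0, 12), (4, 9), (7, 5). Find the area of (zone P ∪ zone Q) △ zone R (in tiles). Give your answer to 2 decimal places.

98.57

|zone P ∪ zone Q| = 97.6205.
|(zone P ∪ zone Q) ∩ zone R| = 35.5237.
|(zone P ∪ zone Q) △ zone R| = 97.6205 + 72 − 71.0474 = 98.57.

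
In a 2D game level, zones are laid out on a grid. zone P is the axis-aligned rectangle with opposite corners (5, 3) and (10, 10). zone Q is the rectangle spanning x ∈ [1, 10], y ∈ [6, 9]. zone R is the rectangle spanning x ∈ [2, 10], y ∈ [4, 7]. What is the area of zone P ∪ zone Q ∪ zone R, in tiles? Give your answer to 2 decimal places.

By inclusion–exclusion:
Individual areas: |zone P| = 35, |zone Q| = 27, |zone R| = 24.
|zone P∩zone Q|: x∈[5,10], y∈[6,9] → 5·3 = 15.
|zone P∩zone R|: x∈[5,10], y∈[4,7] → 5·3 = 15.
|zone Q∩zone R|: x∈[2,10], y∈[6,7] → 8·1 = 8.
|zone P∩zone Q∩zone R| = 5.
|zone P ∪ zone Q ∪ zone R| = 86 − 38 + 5 = 53.00.

53.00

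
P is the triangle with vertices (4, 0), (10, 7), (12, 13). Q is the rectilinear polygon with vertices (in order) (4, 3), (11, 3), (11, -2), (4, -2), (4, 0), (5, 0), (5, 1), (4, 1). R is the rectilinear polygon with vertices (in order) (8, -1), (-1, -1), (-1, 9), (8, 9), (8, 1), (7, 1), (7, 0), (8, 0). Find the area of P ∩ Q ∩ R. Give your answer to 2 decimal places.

0.97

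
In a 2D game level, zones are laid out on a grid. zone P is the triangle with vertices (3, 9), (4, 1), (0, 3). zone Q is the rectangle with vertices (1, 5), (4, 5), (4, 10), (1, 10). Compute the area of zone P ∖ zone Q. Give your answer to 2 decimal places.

10.00

|zone P| = 15, |zone P∩zone Q| = 5.
|zone P ∖ zone Q| = |zone P| − |zone P∩zone Q| = 15 − 5 = 10.00.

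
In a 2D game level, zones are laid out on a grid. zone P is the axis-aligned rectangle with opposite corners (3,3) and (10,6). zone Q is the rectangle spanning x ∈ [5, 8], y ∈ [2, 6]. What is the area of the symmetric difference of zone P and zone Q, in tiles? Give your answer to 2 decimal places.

15.00

|zone P∩zone Q|: x∈[5,8], y∈[3,6] → 3·3 = 9.
|zone P △ zone Q| = |zone P| + |zone Q| − 2·|zone P∩zone Q| = 21 + 12 − 18 = 15.00.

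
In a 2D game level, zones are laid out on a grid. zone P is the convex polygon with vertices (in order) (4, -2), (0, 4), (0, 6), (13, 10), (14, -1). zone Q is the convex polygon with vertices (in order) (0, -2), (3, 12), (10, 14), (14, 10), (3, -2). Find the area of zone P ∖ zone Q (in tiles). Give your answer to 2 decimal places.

60.10

|zone P| = 119.5, |zone P∩zone Q| = 59.3973.
|zone P ∖ zone Q| = |zone P| − |zone P∩zone Q| = 119.5 − 59.3973 = 60.10.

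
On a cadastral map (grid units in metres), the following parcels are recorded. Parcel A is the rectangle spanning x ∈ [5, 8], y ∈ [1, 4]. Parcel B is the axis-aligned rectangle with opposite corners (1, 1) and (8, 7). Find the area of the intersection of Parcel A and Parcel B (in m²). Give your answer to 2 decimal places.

9.00

|Parcel A∩Parcel B|: x∈[5,8], y∈[1,4] → 3·3 = 9.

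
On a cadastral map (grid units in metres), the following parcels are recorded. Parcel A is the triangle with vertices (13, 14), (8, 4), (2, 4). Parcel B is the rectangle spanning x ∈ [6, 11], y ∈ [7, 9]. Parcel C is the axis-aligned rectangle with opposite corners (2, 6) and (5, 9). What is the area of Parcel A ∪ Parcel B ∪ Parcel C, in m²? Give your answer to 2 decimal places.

By inclusion–exclusion:
Individual areas: |Parcel A| = 30, |Parcel B| = 10, |Parcel C| = 9.
|Parcel A∩Parcel B| = 6.9773.
|Parcel A∩Parcel C| = 0.2909.
|Parcel B∩Parcel C| = 0 (no overlap).
|Parcel A∩Parcel B∩Parcel C| = 0.
|Parcel A ∪ Parcel B ∪ Parcel C| = 49 − 7.2682 + 0 = 41.73.

41.73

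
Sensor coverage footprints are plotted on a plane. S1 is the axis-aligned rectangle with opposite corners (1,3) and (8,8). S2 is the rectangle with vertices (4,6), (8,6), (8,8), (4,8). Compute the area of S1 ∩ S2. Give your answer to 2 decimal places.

8.00

|S1∩S2|: x∈[4,8], y∈[6,8] → 4·2 = 8.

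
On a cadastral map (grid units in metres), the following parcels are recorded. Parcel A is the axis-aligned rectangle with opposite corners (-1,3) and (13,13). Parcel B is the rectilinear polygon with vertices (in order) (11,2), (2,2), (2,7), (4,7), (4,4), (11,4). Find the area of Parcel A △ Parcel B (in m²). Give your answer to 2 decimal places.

134.00

|Parcel A| = 140, |Parcel B| = 24, |Parcel A∩Parcel B| = 15.
|Parcel A △ Parcel B| = |Parcel A| + |Parcel B| − 2·|Parcel A∩Parcel B| = 140 + 24 − 30 = 134.00.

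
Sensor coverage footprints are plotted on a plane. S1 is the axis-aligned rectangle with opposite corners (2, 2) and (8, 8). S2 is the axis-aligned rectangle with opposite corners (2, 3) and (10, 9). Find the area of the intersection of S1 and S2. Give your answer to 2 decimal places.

|S1∩S2|: x∈[2,8], y∈[3,8] → 6·5 = 30.

30.00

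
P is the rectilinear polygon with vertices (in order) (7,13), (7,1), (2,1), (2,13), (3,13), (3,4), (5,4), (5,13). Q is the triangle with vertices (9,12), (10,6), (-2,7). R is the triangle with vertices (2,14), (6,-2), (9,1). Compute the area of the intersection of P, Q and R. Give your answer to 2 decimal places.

1.14

The intersection is the polygon with vertices (5,6.417), (5,8.429), (6.134,6.322).
By the shoelace formula its area is 1.14.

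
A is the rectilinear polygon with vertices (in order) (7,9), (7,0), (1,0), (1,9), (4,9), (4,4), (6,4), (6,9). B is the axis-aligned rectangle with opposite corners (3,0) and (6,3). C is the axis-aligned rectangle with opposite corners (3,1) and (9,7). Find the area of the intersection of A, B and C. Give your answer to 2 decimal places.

The intersection is the polygon with vertices (3,3), (6,3), (6,1), (3,1).
By the shoelace formula its area is 6.00.

6.00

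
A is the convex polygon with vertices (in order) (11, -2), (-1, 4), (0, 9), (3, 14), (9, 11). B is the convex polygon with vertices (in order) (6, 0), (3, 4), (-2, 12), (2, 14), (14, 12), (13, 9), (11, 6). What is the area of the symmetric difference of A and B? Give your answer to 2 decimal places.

|A| = 113, |B| = 121.5, |A∩B| = 82.1861.
|A △ B| = |A| + |B| − 2·|A∩B| = 113 + 121.5 − 164.3722 = 70.13.

70.13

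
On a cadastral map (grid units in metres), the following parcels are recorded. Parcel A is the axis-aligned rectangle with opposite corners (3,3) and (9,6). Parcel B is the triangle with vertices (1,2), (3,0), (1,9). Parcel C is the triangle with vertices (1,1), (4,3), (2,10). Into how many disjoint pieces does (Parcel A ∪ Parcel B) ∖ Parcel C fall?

(Parcel A ∪ Parcel B) ∖ Parcel C splits into 3 disjoint pieces (area 16.2857, area 2.3204, area 1.1065).

3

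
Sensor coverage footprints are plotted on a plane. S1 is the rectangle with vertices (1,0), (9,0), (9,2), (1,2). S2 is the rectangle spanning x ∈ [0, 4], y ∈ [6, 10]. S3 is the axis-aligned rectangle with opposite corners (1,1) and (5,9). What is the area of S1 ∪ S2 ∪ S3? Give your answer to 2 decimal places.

By inclusion–exclusion:
Individual areas: |S1| = 16, |S2| = 16, |S3| = 32.
|S1∩S2| = 0 (no overlap).
|S1∩S3|: x∈[1,5], y∈[1,2] → 4·1 = 4.
|S2∩S3|: x∈[1,4], y∈[6,9] → 3·3 = 9.
|S1∩S2∩S3| = 0.
|S1 ∪ S2 ∪ S3| = 64 − 13 + 0 = 51.00.

51.00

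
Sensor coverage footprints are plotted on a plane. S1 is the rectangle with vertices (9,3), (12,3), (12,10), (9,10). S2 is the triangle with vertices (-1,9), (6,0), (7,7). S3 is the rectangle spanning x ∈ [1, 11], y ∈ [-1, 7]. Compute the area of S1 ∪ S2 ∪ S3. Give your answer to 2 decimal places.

99.57

By inclusion–exclusion:
Individual areas: |S1| = 21, |S2| = 29, |S3| = 80.
|S1∩S2| = 0.
|S1∩S3|: x∈[9,11], y∈[3,7] → 2·4 = 8.
|S2∩S3| = 22.4286.
|S1∩S2∩S3| = 0.
|S1 ∪ S2 ∪ S3| = 130 − 30.4286 + 0 = 99.57.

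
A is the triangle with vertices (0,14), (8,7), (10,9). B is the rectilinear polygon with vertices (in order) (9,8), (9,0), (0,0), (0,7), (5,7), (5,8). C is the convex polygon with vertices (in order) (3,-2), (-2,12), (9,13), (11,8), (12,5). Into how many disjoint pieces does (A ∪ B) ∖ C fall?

3

(A ∪ B) ∖ C splits into 3 disjoint pieces (area 1.086, area 4.5714, area 7.3143).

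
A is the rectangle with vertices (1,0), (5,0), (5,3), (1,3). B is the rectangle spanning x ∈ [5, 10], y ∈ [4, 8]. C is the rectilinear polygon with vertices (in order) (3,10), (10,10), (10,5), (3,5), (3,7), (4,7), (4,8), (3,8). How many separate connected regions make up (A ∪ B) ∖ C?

2

(A ∪ B) ∖ C splits into 2 disjoint pieces (area 12, area 5).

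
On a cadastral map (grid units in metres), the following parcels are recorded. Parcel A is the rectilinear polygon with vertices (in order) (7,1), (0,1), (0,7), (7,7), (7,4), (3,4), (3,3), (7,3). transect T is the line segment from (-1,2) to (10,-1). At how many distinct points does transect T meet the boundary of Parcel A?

2

The segment meets the boundary at (0,1.727), (2.667,1).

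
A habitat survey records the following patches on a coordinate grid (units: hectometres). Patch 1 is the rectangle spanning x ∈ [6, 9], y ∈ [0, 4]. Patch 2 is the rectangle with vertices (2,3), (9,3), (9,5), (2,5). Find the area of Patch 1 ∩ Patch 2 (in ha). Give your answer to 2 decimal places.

|Patch 1∩Patch 2|: x∈[6,9], y∈[3,4] → 3·1 = 3.

3.00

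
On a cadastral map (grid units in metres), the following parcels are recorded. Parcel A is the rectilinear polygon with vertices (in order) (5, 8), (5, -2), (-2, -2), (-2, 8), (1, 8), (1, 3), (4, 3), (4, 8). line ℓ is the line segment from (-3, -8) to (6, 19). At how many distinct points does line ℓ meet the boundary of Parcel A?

2

The segment meets the boundary at (1,4), (-1,-2).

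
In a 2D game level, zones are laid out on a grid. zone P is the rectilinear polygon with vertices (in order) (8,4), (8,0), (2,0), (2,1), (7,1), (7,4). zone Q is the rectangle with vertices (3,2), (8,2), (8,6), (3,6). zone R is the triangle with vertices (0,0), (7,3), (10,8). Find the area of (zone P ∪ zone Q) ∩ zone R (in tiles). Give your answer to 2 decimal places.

|zone P ∪ zone Q| = 27.
|(zone P ∪ zone Q) ∩ zone R| = 8.92.

8.92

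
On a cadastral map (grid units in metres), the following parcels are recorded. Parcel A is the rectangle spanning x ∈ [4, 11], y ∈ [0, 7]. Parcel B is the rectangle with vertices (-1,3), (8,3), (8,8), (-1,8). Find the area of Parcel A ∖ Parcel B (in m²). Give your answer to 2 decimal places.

33.00

|Parcel A∩Parcel B|: x∈[4,8], y∈[3,7] → 4·4 = 16.
|Parcel A| = 49.
|Parcel A ∖ Parcel B| = |Parcel A| − |Parcel A∩Parcel B| = 49 − 16 = 33.00.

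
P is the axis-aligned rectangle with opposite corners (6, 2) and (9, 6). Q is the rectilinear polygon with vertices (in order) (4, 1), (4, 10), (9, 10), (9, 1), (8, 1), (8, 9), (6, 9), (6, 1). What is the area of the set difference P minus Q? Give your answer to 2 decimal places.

|P| = 12, |P∩Q| = 4.
|P ∖ Q| = |P| − |P∩Q| = 12 − 4 = 8.00.

8.00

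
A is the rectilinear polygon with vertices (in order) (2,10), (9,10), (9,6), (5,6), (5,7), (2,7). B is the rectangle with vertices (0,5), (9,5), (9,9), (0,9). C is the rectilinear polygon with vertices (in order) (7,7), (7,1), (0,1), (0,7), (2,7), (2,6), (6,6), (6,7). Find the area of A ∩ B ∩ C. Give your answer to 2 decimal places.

1.00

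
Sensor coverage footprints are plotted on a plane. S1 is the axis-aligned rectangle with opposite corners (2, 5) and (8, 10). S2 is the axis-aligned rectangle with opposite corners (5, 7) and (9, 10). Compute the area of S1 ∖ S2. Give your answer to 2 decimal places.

21.00

|S1∩S2|: x∈[5,8], y∈[7,10] → 3·3 = 9.
|S1| = 30.
|S1 ∖ S2| = |S1| − |S1∩S2| = 30 − 9 = 21.00.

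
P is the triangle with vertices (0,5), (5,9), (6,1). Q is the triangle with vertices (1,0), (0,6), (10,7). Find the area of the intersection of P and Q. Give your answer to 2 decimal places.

The intersection is the polygon with vertices (1.429,6.143), (5.309,6.531), (5.671,3.633), (4,2.333), (0.188,4.875), (0.147,5.118).
By the shoelace formula its area is 14.72.

14.72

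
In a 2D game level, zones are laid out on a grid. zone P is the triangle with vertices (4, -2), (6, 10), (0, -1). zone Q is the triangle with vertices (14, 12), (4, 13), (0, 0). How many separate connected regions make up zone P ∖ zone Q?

1

zone P ∖ zone Q is a single connected region.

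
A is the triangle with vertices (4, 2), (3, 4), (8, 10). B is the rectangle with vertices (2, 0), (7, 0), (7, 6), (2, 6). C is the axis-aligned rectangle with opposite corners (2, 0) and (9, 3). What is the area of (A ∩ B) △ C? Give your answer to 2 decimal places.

25.33

|A ∩ B| = 5.3333.
|(A ∩ B) ∩ C| = 0.5.
|(A ∩ B) △ C| = 5.3333 + 21 − 1 = 25.33.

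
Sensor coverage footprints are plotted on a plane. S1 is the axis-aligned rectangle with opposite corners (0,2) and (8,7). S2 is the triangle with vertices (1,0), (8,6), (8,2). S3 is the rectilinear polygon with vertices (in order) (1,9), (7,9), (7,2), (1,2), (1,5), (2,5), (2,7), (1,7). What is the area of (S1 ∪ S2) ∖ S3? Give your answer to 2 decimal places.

16.67

|S1 ∪ S2| = 44.6667.
|(S1 ∪ S2) ∩ S3| = 28.
|(S1 ∪ S2) ∖ S3| = 44.6667 − 28 = 16.67.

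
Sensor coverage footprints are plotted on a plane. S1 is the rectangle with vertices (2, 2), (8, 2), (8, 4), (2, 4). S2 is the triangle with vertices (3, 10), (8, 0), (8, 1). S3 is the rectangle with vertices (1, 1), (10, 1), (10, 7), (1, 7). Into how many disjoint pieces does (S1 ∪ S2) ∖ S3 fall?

2

(S1 ∪ S2) ∖ S3 splits into 2 disjoint pieces (area 0.25, area 0.25).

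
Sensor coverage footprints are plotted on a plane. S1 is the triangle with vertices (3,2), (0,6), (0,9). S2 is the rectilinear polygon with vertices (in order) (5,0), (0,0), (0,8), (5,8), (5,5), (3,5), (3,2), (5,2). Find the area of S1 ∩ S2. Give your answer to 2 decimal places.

The intersection is the polygon with vertices (0,6), (0,8), (0.429,8), (3,2).
By the shoelace formula its area is 4.29.

4.29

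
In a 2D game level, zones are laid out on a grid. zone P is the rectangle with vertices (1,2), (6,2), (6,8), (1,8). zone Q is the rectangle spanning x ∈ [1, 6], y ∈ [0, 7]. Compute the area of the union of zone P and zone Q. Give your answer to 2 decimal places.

By inclusion–exclusion:
Individual areas: |zone P| = 30, |zone Q| = 35.
|zone P∩zone Q|: x∈[1,6], y∈[2,7] → 5·5 = 25.
|zone P ∪ zone Q| = 65 − 25 = 40.00.

40.00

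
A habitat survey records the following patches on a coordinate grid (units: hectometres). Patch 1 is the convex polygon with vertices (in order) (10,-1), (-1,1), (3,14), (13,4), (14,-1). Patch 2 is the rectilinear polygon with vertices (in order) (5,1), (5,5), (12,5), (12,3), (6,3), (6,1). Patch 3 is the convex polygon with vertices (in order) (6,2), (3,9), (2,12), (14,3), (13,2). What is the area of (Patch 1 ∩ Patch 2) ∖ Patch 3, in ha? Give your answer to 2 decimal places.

|Patch 1 ∩ Patch 2| = 16.
|(Patch 1 ∩ Patch 2) ∩ Patch 3| = 13.6667.
|(Patch 1 ∩ Patch 2) ∖ Patch 3| = 16 − 13.6667 = 2.33.

2.33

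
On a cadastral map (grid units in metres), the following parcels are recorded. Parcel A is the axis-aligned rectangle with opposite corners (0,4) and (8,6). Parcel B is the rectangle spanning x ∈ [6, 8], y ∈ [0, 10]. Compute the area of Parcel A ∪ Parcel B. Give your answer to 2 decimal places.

By inclusion–exclusion:
Individual areas: |Parcel A| = 16, |Parcel B| = 20.
|Parcel A∩Parcel B|: x∈[6,8], y∈[4,6] → 2·2 = 4.
|Parcel A ∪ Parcel B| = 36 − 4 = 32.00.

32.00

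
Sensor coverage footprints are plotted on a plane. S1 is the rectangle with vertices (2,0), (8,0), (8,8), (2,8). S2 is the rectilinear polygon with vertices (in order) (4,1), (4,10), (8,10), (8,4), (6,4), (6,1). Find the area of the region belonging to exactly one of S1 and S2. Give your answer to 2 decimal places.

|S1| = 48, |S2| = 30, |S1∩S2| = 22.
|S1 △ S2| = |S1| + |S2| − 2·|S1∩S2| = 48 + 30 − 44 = 34.00.

34.00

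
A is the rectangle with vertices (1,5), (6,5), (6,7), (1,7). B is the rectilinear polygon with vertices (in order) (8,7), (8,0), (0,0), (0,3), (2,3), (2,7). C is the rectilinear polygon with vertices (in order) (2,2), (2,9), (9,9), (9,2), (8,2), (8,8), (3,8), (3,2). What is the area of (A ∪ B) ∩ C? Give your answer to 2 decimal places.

5.00

|A ∪ B| = 50.
|(A ∪ B) ∩ C| = 5.00.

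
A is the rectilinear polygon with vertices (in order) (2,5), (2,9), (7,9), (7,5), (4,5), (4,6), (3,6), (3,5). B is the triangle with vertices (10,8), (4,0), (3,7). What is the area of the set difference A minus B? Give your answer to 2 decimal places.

10.93

|A| = 19, |A∩B| = 8.0714.
|A ∖ B| = |A| − |A∩B| = 19 − 8.0714 = 10.93.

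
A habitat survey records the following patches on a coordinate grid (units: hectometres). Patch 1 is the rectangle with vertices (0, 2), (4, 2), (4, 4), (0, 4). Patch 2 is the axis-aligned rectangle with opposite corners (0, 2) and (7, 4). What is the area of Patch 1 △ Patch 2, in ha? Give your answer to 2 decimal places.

|Patch 1∩Patch 2|: x∈[0,4], y∈[2,4] → 4·2 = 8.
|Patch 1 △ Patch 2| = |Patch 1| + |Patch 2| − 2·|Patch 1∩Patch 2| = 8 + 14 − 16 = 6.00.

6.00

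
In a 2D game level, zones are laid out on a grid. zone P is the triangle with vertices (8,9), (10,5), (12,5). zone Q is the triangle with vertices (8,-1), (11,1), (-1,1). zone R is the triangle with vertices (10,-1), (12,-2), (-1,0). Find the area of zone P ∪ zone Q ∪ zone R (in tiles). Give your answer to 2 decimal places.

20.35

By inclusion–exclusion:
Individual areas: |zone P| = 4, |zone Q| = 12, |zone R| = 4.5.
|zone P∩zone Q| = 0.
|zone P∩zone R| = 0.
|zone Q∩zone R| = 0.1477.
|zone P∩zone Q∩zone R| = 0.
|zone P ∪ zone Q ∪ zone R| = 20.5 − 0.1477 + 0 = 20.35.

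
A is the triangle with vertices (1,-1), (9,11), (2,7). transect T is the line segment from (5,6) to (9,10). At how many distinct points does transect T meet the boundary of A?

1

The segment meets the boundary at (7,8).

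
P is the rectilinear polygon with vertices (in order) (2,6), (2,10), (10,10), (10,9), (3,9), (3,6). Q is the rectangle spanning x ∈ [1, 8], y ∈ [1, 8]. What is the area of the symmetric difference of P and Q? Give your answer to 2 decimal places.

56.00

|P| = 11, |Q| = 49, |P∩Q| = 2.
|P △ Q| = |P| + |Q| − 2·|P∩Q| = 11 + 49 − 4 = 56.00.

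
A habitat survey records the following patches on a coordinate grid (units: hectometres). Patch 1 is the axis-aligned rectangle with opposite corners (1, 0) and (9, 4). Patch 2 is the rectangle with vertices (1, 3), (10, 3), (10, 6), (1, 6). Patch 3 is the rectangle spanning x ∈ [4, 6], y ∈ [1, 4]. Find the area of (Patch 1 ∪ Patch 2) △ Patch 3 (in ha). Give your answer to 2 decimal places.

45.00

|Patch 1 ∪ Patch 2| = 51.
|(Patch 1 ∪ Patch 2) ∩ Patch 3| = 6.
|(Patch 1 ∪ Patch 2) △ Patch 3| = 51 + 6 − 12 = 45.00.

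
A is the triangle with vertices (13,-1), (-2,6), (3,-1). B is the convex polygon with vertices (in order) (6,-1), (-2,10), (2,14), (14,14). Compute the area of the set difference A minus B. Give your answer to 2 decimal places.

26.85

|A| = 35, |A∩B| = 8.1525.
|A ∖ B| = |A| − |A∩B| = 35 − 8.1525 = 26.85.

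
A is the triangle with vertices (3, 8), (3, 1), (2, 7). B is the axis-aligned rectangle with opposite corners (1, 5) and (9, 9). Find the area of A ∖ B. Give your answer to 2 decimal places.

1.33

|A| = 3.5, |A∩B| = 2.1667.
|A ∖ B| = |A| − |A∩B| = 3.5 − 2.1667 = 1.33.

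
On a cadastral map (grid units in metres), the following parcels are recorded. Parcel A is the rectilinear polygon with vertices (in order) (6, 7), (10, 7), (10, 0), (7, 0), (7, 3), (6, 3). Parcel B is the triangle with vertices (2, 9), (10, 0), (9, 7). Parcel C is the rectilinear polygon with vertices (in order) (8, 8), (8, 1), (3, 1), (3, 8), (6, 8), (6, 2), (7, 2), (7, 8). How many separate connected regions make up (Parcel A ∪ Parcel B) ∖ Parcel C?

(Parcel A ∪ Parcel B) ∖ Parcel C splits into 3 disjoint pieces (area 15.1429, area 4.7143, area 1.3125).

3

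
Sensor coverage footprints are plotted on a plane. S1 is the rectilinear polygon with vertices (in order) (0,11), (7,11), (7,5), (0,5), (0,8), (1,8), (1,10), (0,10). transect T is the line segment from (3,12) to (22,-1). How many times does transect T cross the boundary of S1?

2

The segment meets the boundary at (7,9.263), (4.462,11).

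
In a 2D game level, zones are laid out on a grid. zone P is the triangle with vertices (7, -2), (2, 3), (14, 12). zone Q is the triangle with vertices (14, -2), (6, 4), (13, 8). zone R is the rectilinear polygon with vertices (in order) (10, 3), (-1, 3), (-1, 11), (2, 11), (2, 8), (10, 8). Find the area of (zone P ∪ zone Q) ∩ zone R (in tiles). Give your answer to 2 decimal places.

The region (zone P ∪ zone Q) ∩ zone R is the polygon with vertices (8.667,8), (10,8), (10,3), (2,3).
By the shoelace formula its area is 23.33.

23.33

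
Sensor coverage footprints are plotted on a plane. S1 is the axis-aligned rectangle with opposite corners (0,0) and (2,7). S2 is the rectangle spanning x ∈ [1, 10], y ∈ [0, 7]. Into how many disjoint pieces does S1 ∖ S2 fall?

1

S1 ∖ S2 is a single connected region.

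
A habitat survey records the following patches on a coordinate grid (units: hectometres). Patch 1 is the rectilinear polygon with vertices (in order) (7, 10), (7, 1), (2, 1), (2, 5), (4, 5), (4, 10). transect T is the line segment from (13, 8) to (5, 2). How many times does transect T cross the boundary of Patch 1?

1

The segment meets the boundary at (7,3.5).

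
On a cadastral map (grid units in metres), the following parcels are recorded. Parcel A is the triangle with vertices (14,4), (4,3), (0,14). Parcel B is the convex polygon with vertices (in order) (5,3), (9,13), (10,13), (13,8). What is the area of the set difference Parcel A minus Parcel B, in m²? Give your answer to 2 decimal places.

|Parcel A| = 57, |Parcel A∩Parcel B| = 12.0103.
|Parcel A ∖ Parcel B| = |Parcel A| − |Parcel A∩Parcel B| = 57 − 12.0103 = 44.99.

44.99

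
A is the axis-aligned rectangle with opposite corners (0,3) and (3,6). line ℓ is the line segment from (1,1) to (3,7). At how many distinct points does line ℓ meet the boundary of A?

2

The segment meets the boundary at (2.667,6), (1.667,3).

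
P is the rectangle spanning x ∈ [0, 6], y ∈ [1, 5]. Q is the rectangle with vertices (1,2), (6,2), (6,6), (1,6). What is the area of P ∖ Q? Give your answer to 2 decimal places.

|P∩Q|: x∈[1,6], y∈[2,5] → 5·3 = 15.
|P| = 24.
|P ∖ Q| = |P| − |P∩Q| = 24 − 15 = 9.00.

9.00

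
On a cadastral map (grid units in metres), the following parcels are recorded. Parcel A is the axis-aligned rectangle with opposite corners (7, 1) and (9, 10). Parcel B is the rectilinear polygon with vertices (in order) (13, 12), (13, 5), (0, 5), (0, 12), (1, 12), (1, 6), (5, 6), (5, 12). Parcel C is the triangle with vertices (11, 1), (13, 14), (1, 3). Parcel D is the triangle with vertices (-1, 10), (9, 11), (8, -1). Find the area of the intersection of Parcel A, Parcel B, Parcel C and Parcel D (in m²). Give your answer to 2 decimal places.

The intersection is the polygon with vertices (7,5), (7,8.5), (8.636,10), (8.917,10), (8.5,5).
By the shoelace formula its area is 7.31.

7.31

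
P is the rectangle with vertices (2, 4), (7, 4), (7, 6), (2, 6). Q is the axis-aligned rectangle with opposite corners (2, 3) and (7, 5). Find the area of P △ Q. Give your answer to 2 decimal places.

|P∩Q|: x∈[2,7], y∈[4,5] → 5·1 = 5.
|P △ Q| = |P| + |Q| − 2·|P∩Q| = 10 + 10 − 10 = 10.00.

10.00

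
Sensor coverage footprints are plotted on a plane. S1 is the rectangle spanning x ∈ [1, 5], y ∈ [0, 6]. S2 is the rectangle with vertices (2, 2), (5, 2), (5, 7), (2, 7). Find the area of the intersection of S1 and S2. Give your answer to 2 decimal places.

12.00

|S1∩S2|: x∈[2,5], y∈[2,6] → 3·4 = 12.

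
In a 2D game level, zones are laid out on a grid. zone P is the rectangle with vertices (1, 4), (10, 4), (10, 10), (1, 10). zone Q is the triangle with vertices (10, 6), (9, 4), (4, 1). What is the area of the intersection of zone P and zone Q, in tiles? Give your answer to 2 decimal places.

1.40

The intersection is the polygon with vertices (7.6,4), (10,6), (9,4).
By the shoelace formula its area is 1.40.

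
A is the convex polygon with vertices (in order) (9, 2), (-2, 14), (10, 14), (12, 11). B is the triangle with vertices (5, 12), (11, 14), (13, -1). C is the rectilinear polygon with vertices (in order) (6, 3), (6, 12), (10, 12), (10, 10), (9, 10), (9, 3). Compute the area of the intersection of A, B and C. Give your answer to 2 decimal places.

The intersection is the polygon with vertices (6,10.375), (6,12), (10,12), (10,10), (9,10), (9,5.5).
By the shoelace formula its area is 14.19.

14.19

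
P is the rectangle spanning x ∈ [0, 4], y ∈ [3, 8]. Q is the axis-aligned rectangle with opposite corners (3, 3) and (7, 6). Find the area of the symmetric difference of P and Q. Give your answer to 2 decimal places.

|P∩Q|: x∈[3,4], y∈[3,6] → 1·3 = 3.
|P △ Q| = |P| + |Q| − 2·|P∩Q| = 20 + 12 − 6 = 26.00.

26.00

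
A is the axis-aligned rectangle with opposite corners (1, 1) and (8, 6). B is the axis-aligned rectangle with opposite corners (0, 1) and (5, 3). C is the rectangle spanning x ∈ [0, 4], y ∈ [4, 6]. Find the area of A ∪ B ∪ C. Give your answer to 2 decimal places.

By inclusion–exclusion:
Individual areas: |A| = 35, |B| = 10, |C| = 8.
|A∩B|: x∈[1,5], y∈[1,3] → 4·2 = 8.
|A∩C|: x∈[1,4], y∈[4,6] → 3·2 = 6.
|B∩C| = 0 (no overlap).
|A∩B∩C| = 0.
|A ∪ B ∪ C| = 53 − 14 + 0 = 39.00.

39.00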